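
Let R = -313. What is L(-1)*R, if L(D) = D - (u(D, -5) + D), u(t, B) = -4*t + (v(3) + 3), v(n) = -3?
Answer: 1252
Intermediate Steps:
u(t, B) = -4*t (u(t, B) = -4*t + (-3 + 3) = -4*t + 0 = -4*t)
L(D) = 4*D (L(D) = D - (-4*D + D) = D - (-3)*D = D + 3*D = 4*D)
L(-1)*R = (4*(-1))*(-313) = -4*(-313) = 1252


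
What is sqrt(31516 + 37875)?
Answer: sqrt(69391) ≈ 263.42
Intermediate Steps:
sqrt(31516 + 37875) = sqrt(69391)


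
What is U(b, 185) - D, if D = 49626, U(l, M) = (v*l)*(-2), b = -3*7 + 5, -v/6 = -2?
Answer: -49242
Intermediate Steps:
v = 12 (v = -6*(-2) = 12)
b = -16 (b = -21 + 5 = -16)
U(l, M) = -24*l (U(l, M) = (12*l)*(-2) = -24*l)
U(b, 185) - D = -24*(-16) - 1*49626 = 384 - 49626 = -49242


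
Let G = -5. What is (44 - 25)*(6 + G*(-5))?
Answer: 589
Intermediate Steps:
(44 - 25)*(6 + G*(-5)) = (44 - 25)*(6 - 5*(-5)) = 19*(6 + 25) = 19*31 = 589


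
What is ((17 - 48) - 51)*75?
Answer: -6150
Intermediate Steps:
((17 - 48) - 51)*75 = (-31 - 51)*75 = -82*75 = -6150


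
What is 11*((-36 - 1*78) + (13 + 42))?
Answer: -649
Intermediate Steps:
11*((-36 - 1*78) + (13 + 42)) = 11*((-36 - 78) + 55) = 11*(-114 + 55) = 11*(-59) = -649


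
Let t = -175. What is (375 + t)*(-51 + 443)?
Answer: 78400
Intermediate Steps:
(375 + t)*(-51 + 443) = (375 - 175)*(-51 + 443) = 200*392 = 78400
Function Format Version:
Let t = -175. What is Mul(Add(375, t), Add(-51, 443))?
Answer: 78400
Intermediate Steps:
Mul(Add(375, t), Add(-51, 443)) = Mul(Add(375, -175), Add(-51, 443)) = Mul(200, 392) = 78400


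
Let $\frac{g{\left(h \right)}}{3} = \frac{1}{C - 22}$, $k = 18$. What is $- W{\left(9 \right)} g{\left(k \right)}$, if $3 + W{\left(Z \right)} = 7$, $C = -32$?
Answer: $\frac{2}{9} \approx 0.22222$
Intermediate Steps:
$W{\left(Z \right)} = 4$ ($W{\left(Z \right)} = -3 + 7 = 4$)
$g{\left(h \right)} = - \frac{1}{18}$ ($g{\left(h \right)} = \frac{3}{-32 - 22} = \frac{3}{-54} = 3 \left(- \frac{1}{54}\right) = - \frac{1}{18}$)
$- W{\left(9 \right)} g{\left(k \right)} = - \frac{4 \left(-1\right)}{18} = \left(-1\right) \left(- \frac{2}{9}\right) = \frac{2}{9}$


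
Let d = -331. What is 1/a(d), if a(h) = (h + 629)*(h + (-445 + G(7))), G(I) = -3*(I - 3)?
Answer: -1/234824 ≈ -4.2585e-6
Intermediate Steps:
G(I) = 9 - 3*I (G(I) = -3*(-3 + I) = 9 - 3*I)
a(h) = (-457 + h)*(629 + h) (a(h) = (h + 629)*(h + (-445 + (9 - 3*7))) = (629 + h)*(h + (-445 + (9 - 21))) = (629 + h)*(h + (-445 - 12)) = (629 + h)*(h - 457) = (629 + h)*(-457 + h) = (-457 + h)*(629 + h))
1/a(d) = 1/(-287453 + (-331)² + 172*(-331)) = 1/(-287453 + 109561 - 56932) = 1/(-234824) = -1/234824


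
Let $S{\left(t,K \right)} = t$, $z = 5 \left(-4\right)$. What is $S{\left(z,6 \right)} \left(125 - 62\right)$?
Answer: $-1260$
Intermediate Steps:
$z = -20$
$S{\left(z,6 \right)} \left(125 - 62\right) = - 20 \left(125 - 62\right) = \left(-20\right) 63 = -1260$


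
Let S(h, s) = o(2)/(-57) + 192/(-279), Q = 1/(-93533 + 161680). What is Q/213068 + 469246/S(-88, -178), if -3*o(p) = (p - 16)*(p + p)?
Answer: -2257373237934535777/4885961491154 ≈ -4.6201e+5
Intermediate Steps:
o(p) = -2*p*(-16 + p)/3 (o(p) = -(p - 16)*(p + p)/3 = -(-16 + p)*2*p/3 = -2*p*(-16 + p)/3)
Q = 1/68147 ≈ 1.4674e-5
S(h, s) = -5384/5301 (S(h, s) = ((⅔)*2*(16 - 1*2))/(-57) + 192/(-279) = ((⅔)*2*(16 - 2))*(-1/57) + 192*(-1/279) = ((⅔)*2*14)*(-1/57) - 64/93 = (56/3)*(-1/57) - 64/93 = -56/171 - 64/93 = -5384/5301)
Q/213068 + 469246/S(-88, -178) = (1/68147)/213068 + 469246/(-5384/5301) = (1/68147)*(1/213068) + 469246*(-5301/5384) = 1/14519944996 - 1243736523/2692 = -2257373237934535777/4885961491154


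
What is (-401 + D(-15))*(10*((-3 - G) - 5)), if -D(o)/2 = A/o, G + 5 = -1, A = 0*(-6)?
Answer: 8020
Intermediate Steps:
A = 0
G = -6 (G = -5 - 1 = -6)
D(o) = 0 (D(o) = -0/o = -2*0 = 0)
(-401 + D(-15))*(10*((-3 - G) - 5)) = (-401 + 0)*(10*((-3 - 1*(-6)) - 5)) = -4010*((-3 + 6) - 5) = -4010*(3 - 5) = -4010*(-2) = -401*(-20) = 8020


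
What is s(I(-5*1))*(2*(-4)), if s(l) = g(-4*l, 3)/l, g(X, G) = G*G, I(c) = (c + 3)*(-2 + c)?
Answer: -36/7 ≈ -5.1429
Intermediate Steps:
I(c) = (-2 + c)*(3 + c) (I(c) = (3 + c)*(-2 + c) = (-2 + c)*(3 + c))
g(X, G) = G**2
s(l) = 9/l (s(l) = 3**2/l = 9/l)
s(I(-5*1))*(2*(-4)) = (9/(-6 - 5*1 + (-5*1)**2))*(2*(-4)) = (9/(-6 - 5 + (-5)**2))*(-8) = (9/(-6 - 5 + 25))*(-8) = (9/14)*(-8) = -36/7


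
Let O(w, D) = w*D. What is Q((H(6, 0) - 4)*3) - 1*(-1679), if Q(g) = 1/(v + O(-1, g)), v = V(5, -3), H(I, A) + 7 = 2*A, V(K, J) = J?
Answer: 50371/30 ≈ 1679.0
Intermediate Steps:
O(w, D) = D*w
H(I, A) = -7 + 2*A
v = -3
Q(g) = 1/(-3 - g) (Q(g) = 1/(-3 + g*(-1)) = 1/(-3 - g))
Q((H(6, 0) - 4)*3) - 1*(-1679) = 1/(-3 - ((-7 + 2*0) - 4)*3) - 1*(-1679) = 1/(-3 - ((-7 + 0) - 4)*3) + 1679 = 1/(-3 - (-7 - 4)*3) + 1679 = 1/(-3 - (-11)*3) + 1679 = 1/(-3 - 1*(-33)) + 1679 = 1/(-3 + 33) + 1679 = 1/30 + 1679 = 50371/30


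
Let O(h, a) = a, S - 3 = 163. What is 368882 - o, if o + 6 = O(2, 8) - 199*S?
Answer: 401914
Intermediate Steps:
S = 166 (S = 3 + 163 = 166)
o = -33032 (o = -6 + (8 - 199*166) = -6 + (8 - 33034) = -6 - 33026 = -33032)
368882 - o = 368882 - 1*(-33032) = 368882 + 33032 = 401914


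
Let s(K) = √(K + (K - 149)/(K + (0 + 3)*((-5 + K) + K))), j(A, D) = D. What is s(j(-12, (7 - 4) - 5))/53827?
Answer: √2697/1560983 ≈ 3.3269e-5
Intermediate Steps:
s(K) = √(K + (-149 + K)/(-15 + 7*K)) (s(K) = √(K + (-149 + K)/(K + 3*(-5 + 2*K))) = √(K + (-149 + K)/(K + (-15 + 6*K))) = √(K + (-149 + K)/(-15 + 7*K)))
s(j(-12, (7 - 4) - 5))/53827 = √((-149 + ((7 - 4) - 5) + ((7 - 4) - 5)*(-15 + 7*((7 - 4) - 5)))/(-15 + 7*((7 - 4) - 5)))/53827 = √((-149 + (3 - 5) + (3 - 5)*(-15 + 7*(3 - 5)))/(-15 + 7*(3 - 5)))*(1/53827) = √((-149 - 2 - 2*(-15 + 7*(-2)))/(-15 + 7*(-2)))*(1/53827) = √((-149 - 2 - 2*(-15 - 14))/(-15 - 14))*(1/53827) = √((-149 - 2 - 2*(-29))/(-29))*(1/53827) = √(-(-149 - 2 + 58)/29)*(1/53827) = √(-1/29*(-93))*(1/53827) = √(93/29)*(1/53827) = (√2697/29)*(1/53827) = √2697/1560983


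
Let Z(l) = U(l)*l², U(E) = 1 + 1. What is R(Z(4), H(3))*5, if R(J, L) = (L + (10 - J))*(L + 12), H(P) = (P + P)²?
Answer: 3360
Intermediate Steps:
U(E) = 2
H(P) = 4*P² (H(P) = (2*P)² = 4*P²)
Z(l) = 2*l²
R(J, L) = (12 + L)*(10 + L - J) (R(J, L) = (10 + L - J)*(12 + L) = (12 + L)*(10 + L - J))
R(Z(4), H(3))*5 = (120 + (4*3²)² - 24*4² + 22*(4*3²) - 2*4²*4*3²)*5 = (120 + (4*9)² - 24*16 + 22*(4*9) - 2*16*4*9)*5 = (120 + 36² - 12*32 + 22*36 - 1*32*36)*5 = (120 + 1296 - 384 + 792 - 1152)*5 = 672*5 = 3360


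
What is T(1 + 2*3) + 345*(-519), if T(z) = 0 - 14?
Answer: -179069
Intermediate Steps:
T(z) = -14
T(1 + 2*3) + 345*(-519) = -14 + 345*(-519) = -14 - 179055 = -179069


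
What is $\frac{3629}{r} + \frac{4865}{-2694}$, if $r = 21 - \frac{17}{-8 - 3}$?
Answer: $\frac{53167633}{334056} \approx 159.16$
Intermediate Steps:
$r = \frac{248}{11}$ ($r = 21 - \frac{17}{-11} = 21 - - \frac{17}{11} = 21 + \frac{17}{11} = \frac{248}{11} \approx 22.545$)
$\frac{3629}{r} + \frac{4865}{-2694} = \frac{3629}{\frac{248}{11}} + \frac{4865}{-2694} = 3629 \cdot \frac{11}{248} + 4865 \left(- \frac{1}{2694}\right) = \frac{39919}{248} - \frac{4865}{2694} = \frac{53167633}{334056}$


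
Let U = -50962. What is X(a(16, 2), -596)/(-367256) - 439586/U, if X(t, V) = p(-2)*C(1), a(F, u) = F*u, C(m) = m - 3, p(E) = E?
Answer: 20180049021/2339512534 ≈ 8.6257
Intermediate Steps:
C(m) = -3 + m
X(t, V) = 4 (X(t, V) = -2*(-3 + 1) = -2*(-2) = 4)
X(a(16, 2), -596)/(-367256) - 439586/U = 4/(-367256) - 439586/(-50962) = 4*(-1/367256) - 439586*(-1/50962) = -1/91814 + 219793/25481 = 20180049021/2339512534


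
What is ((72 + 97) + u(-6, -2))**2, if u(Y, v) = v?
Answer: 27889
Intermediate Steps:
((72 + 97) + u(-6, -2))**2 = ((72 + 97) - 2)**2 = (169 - 2)**2 = 167**2 = 27889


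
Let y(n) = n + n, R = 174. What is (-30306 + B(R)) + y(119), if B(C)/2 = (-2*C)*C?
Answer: -151172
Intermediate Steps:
B(C) = -4*C² (B(C) = 2*((-2*C)*C) = 2*(-2*C²) = -4*C²)
y(n) = 2*n
(-30306 + B(R)) + y(119) = (-30306 - 4*174²) + 2*119 = (-30306 - 4*30276) + 238 = (-30306 - 121104) + 238 = -151410 + 238 = -151172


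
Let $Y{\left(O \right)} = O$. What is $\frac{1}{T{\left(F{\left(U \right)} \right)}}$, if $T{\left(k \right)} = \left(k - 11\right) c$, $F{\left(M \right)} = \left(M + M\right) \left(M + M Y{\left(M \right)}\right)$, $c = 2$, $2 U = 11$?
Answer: $\frac{2}{1529} \approx 0.001308$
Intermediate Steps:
$U = \frac{11}{2}$ ($U = \frac{1}{2} \cdot 11 = \frac{11}{2} \approx 5.5$)
$F{\left(M \right)} = 2 M \left(M + M^{2}\right)$ ($F{\left(M \right)} = \left(M + M\right) \left(M + M M\right) = 2 M \left(M + M^{2}\right)$)
$T{\left(k \right)} = -22 + 2 k$ ($T{\left(k \right)} = \left(k - 11\right) 2 = \left(-11 + k\right) 2 = -22 + 2 k$)
$\frac{1}{T{\left(F{\left(U \right)} \right)}} = \frac{1}{-22 + 2 \cdot 2 \left(\frac{11}{2}\right)^{2} \left(1 + \frac{11}{2}\right)} = \frac{1}{-22 + 2 \cdot 2 \cdot \frac{121}{4} \cdot \frac{13}{2}} = \frac{1}{-22 + 2 \cdot \frac{1573}{4}} = \frac{1}{-22 + \frac{1573}{2}} = \frac{1}{\frac{1529}{2}} = \frac{2}{1529}$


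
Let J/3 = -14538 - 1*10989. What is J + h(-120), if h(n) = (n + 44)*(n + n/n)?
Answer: -67537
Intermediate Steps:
J = -76581 (J = 3*(-14538 - 1*10989) = 3*(-14538 - 10989) = 3*(-25527) = -76581)
h(n) = (1 + n)*(44 + n) (h(n) = (44 + n)*(n + 1) = (44 + n)*(1 + n) = (1 + n)*(44 + n))
J + h(-120) = -76581 + (44 + (-120)**2 + 45*(-120)) = -76581 + (44 + 14400 - 5400) = -76581 + 9044 = -67537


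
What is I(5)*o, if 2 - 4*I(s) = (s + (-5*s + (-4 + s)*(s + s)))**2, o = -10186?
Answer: 249557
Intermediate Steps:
I(s) = 1/2 - (-4*s + 2*s*(-4 + s))**2/4 (I(s) = 1/2 - (s + (-5*s + (-4 + s)*(s + s)))**2/4 = 1/2 - (s + (-5*s + (-4 + s)*(2*s)))**2/4 = 1/2 - (s + (-5*s + 2*s*(-4 + s)))**2/4 = 1/2 - (-4*s + 2*s*(-4 + s))**2/4)
I(5)*o = (1/2 - 1*5**2*(-6 + 5)**2)*(-10186) = (1/2 - 1*25*(-1)**2)*(-10186) = (1/2 - 1*25*1)*(-10186) = (1/2 - 25)*(-10186) = -49/2*(-10186) = 249557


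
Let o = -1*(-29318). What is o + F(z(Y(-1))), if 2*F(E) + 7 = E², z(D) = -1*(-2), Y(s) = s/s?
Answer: 58633/2 ≈ 29317.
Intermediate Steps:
Y(s) = 1
z(D) = 2
F(E) = -7/2 + E²/2
o = 29318
o + F(z(Y(-1))) = 29318 + (-7/2 + (½)*2²) = 29318 + (-7/2 + (½)*4) = 29318 + (-7/2 + 2) = 29318 - 3/2 = 58633/2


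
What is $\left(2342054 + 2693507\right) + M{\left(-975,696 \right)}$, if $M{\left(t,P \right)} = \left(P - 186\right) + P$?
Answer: $5036767$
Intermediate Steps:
$M{\left(t,P \right)} = -186 + 2 P$ ($M{\left(t,P \right)} = \left(-186 + P\right) + P = -186 + 2 P$)
$\left(2342054 + 2693507\right) + M{\left(-975,696 \right)} = \left(2342054 + 2693507\right) + \left(-186 + 2 \cdot 696\right) = 5035561 + \left(-186 + 1392\right) = 5035561 + 1206 = 5036767$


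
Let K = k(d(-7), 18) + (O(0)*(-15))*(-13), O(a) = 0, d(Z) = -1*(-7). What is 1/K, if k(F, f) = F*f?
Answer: 1/126 ≈ 0.0079365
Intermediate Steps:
d(Z) = 7
K = 126 (K = 7*18 + (0*(-15))*(-13) = 126 + 0*(-13) = 126 + 0 = 126)
1/K = 1/126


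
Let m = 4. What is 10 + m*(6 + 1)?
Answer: 38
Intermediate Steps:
10 + m*(6 + 1) = 10 + 4*(6 + 1) = 10 + 4*7 = 10 + 28 = 38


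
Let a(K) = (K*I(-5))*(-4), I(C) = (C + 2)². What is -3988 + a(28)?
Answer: -4996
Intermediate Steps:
I(C) = (2 + C)²
a(K) = -36*K (a(K) = (K*(2 - 5)²)*(-4) = (K*(-3)²)*(-4) = (K*9)*(-4) = (9*K)*(-4) = -36*K)
-3988 + a(28) = -3988 - 36*28 = -3988 - 1008 = -4996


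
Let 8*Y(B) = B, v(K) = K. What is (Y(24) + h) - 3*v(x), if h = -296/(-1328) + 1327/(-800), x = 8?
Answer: -1489741/66400 ≈ -22.436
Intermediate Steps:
Y(B) = B/8
h = -95341/66400 (h = -296*(-1/1328) + 1327*(-1/800) = 37/166 - 1327/800 = -95341/66400 ≈ -1.4359)
(Y(24) + h) - 3*v(x) = ((1/8)*24 - 95341/66400) - 3*8 = (3 - 95341/66400) - 24 = 103859/66400 - 24 = -1489741/66400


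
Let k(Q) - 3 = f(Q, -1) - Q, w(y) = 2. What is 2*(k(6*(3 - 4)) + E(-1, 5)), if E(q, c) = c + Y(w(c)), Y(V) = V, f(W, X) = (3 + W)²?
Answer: 50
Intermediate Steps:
E(q, c) = 2 + c (E(q, c) = c + 2 = 2 + c)
k(Q) = 3 + (3 + Q)² - Q (k(Q) = 3 + ((3 + Q)² - Q) = 3 + (3 + Q)² - Q)
2*(k(6*(3 - 4)) + E(-1, 5)) = 2*((3 + (3 + 6*(3 - 4))² - 6*(3 - 4)) + (2 + 5)) = 2*((3 + (3 + 6*(-1))² - 6*(-1)) + 7) = 2*((3 + (3 - 6)² - 1*(-6)) + 7) = 2*((3 + (-3)² + 6) + 7) = 2*((3 + 9 + 6) + 7) = 2*(18 + 7) = 2*25 = 50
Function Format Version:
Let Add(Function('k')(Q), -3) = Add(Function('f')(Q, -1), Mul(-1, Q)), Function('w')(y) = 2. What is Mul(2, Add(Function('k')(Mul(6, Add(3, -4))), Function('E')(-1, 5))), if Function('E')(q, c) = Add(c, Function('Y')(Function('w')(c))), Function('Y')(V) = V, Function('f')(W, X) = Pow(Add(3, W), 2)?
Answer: 50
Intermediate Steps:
Function('E')(q, c) = Add(2, c) (Function('E')(q, c) = Add(c, 2) = Add(2, c))
Function('k')(Q) = Add(3, Pow(Add(3, Q), 2), Mul(-1, Q)) (Function('k')(Q) = Add(3, Add(Pow(Add(3, Q), 2), Mul(-1, Q))) = Add(3, Pow(Add(3, Q), 2), Mul(-1, Q)))
Mul(2, Add(Function('k')(Mul(6, Add(3, -4))), Function('E')(-1, 5))) = Mul(2, Add(Add(3, Pow(Add(3, Mul(6, Add(3, -4))), 2), Mul(-1, Mul(6, Add(3, -4)))), Add(2, 5))) = Mul(2, Add(Add(3, Pow(Add(3, Mul(6, -1)), 2), Mul(-1, Mul(6, -1))), 7)) = Mul(2, Add(Add(3, Pow(Add(3, -6), 2), Mul(-1, -6)), 7)) = Mul(2, Add(Add(3, Pow(-3, 2), 6), 7)) = Mul(2, Add(Add(3, 9, 6), 7)) = Mul(2, Add(18, 7)) = Mul(2, 25) = 50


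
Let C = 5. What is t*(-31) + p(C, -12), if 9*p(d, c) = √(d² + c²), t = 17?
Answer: -4730/9 ≈ -525.56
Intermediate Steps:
p(d, c) = √(c² + d²)/9 (p(d, c) = √(d² + c²)/9 = √(c² + d²)/9)
t*(-31) + p(C, -12) = 17*(-31) + √((-12)² + 5²)/9 = -527 + √(144 + 25)/9 = -527 + √169/9 = -527 + (⅑)*13 = -527 + 13/9 = -4730/9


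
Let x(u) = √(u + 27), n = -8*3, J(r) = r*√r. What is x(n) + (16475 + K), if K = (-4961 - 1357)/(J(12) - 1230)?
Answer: 53214380/3229 + 3553*√3/3229 ≈ 16482.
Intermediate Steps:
J(r) = r^(3/2)
n = -24
K = -6318/(-1230 + 24*√3) (K = (-4961 - 1357)/(12^(3/2) - 1230) = -6318/(24*√3 - 1230) = -6318/(-1230 + 24*√3) ≈ 5.3163)
x(u) = √(27 + u)
x(n) + (16475 + K) = √(27 - 24) + (16475 + (16605/3229 + 324*√3/3229)) = √3 + (53214380/3229 + 324*√3/3229) = 53214380/3229 + 3553*√3/3229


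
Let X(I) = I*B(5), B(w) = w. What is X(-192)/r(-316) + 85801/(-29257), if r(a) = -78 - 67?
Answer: 3129115/848453 ≈ 3.6880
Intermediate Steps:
r(a) = -145
X(I) = 5*I (X(I) = I*5 = 5*I)
X(-192)/r(-316) + 85801/(-29257) = (5*(-192))/(-145) + 85801/(-29257) = -960*(-1/145) + 85801*(-1/29257) = 192/29 - 85801/29257 = 3129115/848453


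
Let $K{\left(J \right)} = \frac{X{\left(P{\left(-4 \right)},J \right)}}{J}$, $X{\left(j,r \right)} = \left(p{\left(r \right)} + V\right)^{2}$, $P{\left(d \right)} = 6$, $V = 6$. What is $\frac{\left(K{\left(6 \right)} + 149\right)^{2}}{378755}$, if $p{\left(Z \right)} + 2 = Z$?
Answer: $\frac{247009}{3408795} \approx 0.072462$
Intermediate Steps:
$p{\left(Z \right)} = -2 + Z$
$X{\left(j,r \right)} = \left(4 + r\right)^{2}$ ($X{\left(j,r \right)} = \left(\left(-2 + r\right) + 6\right)^{2} = \left(4 + r\right)^{2}$)
$K{\left(J \right)} = \frac{\left(4 + J\right)^{2}}{J}$
$\frac{\left(K{\left(6 \right)} + 149\right)^{2}}{378755} = \frac{\left(\frac{\left(4 + 6\right)^{2}}{6} + 149\right)^{2}}{378755} = \left(\frac{10^{2}}{6} + 149\right)^{2} \cdot \frac{1}{378755} = \left(\frac{1}{6} \cdot 100 + 149\right)^{2} \cdot \frac{1}{378755} = \left(\frac{50}{3} + 149\right)^{2} \cdot \frac{1}{378755} = \left(\frac{497}{3}\right)^{2} \cdot \frac{1}{378755} = \frac{247009}{9} \cdot \frac{1}{378755} = \frac{247009}{3408795}$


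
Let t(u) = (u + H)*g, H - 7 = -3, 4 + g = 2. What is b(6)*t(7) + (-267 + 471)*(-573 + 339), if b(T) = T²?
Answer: -48528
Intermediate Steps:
g = -2 (g = -4 + 2 = -2)
H = 4 (H = 7 - 3 = 4)
t(u) = -8 - 2*u (t(u) = (u + 4)*(-2) = (4 + u)*(-2) = -8 - 2*u)
b(6)*t(7) + (-267 + 471)*(-573 + 339) = 6²*(-8 - 2*7) + (-267 + 471)*(-573 + 339) = 36*(-8 - 14) + 204*(-234) = 36*(-22) - 47736 = -792 - 47736 = -48528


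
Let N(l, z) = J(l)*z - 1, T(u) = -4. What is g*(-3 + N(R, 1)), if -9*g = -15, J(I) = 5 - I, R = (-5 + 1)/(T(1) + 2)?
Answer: -5/3 ≈ -1.6667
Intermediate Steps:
R = 2 (R = (-5 + 1)/(-4 + 2) = -4/(-2) = -4*(-1/2) = 2)
g = 5/3 (g = -1/9*(-15) = 5/3 ≈ 1.6667)
N(l, z) = -1 + z*(5 - l) (N(l, z) = (5 - l)*z - 1 = z*(5 - l) - 1 = -1 + z*(5 - l))
g*(-3 + N(R, 1)) = 5*(-3 + (-1 - 1*1*(-5 + 2)))/3 = 5*(-3 + (-1 - 1*1*(-3)))/3 = 5*(-3 + (-1 + 3))/3 = 5*(-3 + 2)/3 = (5/3)*(-1) = -5/3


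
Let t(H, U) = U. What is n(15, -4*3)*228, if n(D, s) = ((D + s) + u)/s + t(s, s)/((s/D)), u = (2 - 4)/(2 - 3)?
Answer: 3325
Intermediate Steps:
u = 2 (u = -2/(-1) = -2*(-1) = 2)
n(D, s) = D + (2 + D + s)/s (n(D, s) = ((D + s) + 2)/s + s/((s/D)) = (2 + D + s)/s + s*(D/s) = (2 + D + s)/s + D = D + (2 + D + s)/s)
n(15, -4*3)*228 = ((2 + 15 - 4*3 + 15*(-4*3))/((-4*3)))*228 = ((2 + 15 - 12 + 15*(-12))/(-12))*228 = -(2 + 15 - 12 - 180)/12*228 = -1/12*(-175)*228 = (175/12)*228 = 3325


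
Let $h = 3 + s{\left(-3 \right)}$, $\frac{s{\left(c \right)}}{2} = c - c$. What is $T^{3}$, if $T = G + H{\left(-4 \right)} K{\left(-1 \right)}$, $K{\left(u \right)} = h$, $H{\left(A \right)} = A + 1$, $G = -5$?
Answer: $-2744$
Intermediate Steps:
$s{\left(c \right)} = 0$ ($s{\left(c \right)} = 2 \left(c - c\right) = 2 \cdot 0 = 0$)
$H{\left(A \right)} = 1 + A$
$h = 3$ ($h = 3 + 0 = 3$)
$K{\left(u \right)} = 3$
$T = -14$ ($T = -5 + \left(1 - 4\right) 3 = -5 - 9 = -14$)
$T^{3} = \left(-14\right)^{3} = -2744$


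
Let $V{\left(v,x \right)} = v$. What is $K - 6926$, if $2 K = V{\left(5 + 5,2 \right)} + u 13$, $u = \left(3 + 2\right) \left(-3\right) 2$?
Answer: $-7116$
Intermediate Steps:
$u = -30$ ($u = 5 \left(-3\right) 2 = \left(-15\right) 2 = -30$)
$K = -190$ ($K = \frac{\left(5 + 5\right) - 390}{2} = \frac{10 - 390}{2} = \frac{1}{2} \left(-380\right) = -190$)
$K - 6926 = -190 - 6926 = -7116$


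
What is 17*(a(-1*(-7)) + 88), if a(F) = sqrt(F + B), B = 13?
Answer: 1496 + 34*sqrt(5) ≈ 1572.0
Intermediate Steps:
a(F) = sqrt(13 + F) (a(F) = sqrt(F + 13) = sqrt(13 + F))
17*(a(-1*(-7)) + 88) = 17*(sqrt(13 - 1*(-7)) + 88) = 17*(sqrt(13 + 7) + 88) = 17*(sqrt(20) + 88) = 17*(2*sqrt(5) + 88) = 17*(88 + 2*sqrt(5)) = 1496 + 34*sqrt(5)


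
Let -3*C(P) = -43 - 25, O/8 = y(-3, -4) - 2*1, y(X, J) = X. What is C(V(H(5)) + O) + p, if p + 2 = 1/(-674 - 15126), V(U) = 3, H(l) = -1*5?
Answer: 979597/47400 ≈ 20.667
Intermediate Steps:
H(l) = -5
O = -40 (O = 8*(-3 - 2*1) = 8*(-3 - 2) = 8*(-5) = -40)
C(P) = 68/3 (C(P) = -(-43 - 25)/3 = -⅓*(-68) = 68/3)
p = -31601/15800 (p = -2 + 1/(-674 - 15126) = -2 + 1/(-15800) = -2 - 1/15800 = -31601/15800 ≈ -2.0001)
C(V(H(5)) + O) + p = 68/3 - 31601/15800 = 979597/47400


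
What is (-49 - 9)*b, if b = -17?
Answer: 986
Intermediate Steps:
(-49 - 9)*b = (-49 - 9)*(-17) = -58*(-17) = 986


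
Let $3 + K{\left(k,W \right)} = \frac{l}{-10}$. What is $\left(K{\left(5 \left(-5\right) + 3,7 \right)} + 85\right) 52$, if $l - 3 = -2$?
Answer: $\frac{21294}{5} \approx 4258.8$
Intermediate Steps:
$l = 1$ ($l = 3 - 2 = 1$)
$K{\left(k,W \right)} = - \frac{31}{10}$ ($K{\left(k,W \right)} = -3 + 1 \frac{1}{-10} = -3 + 1 \left(- \frac{1}{10}\right) = -3 - \frac{1}{10} = - \frac{31}{10}$)
$\left(K{\left(5 \left(-5\right) + 3,7 \right)} + 85\right) 52 = \left(- \frac{31}{10} + 85\right) 52 = \frac{819}{10} \cdot 52 = \frac{21294}{5}$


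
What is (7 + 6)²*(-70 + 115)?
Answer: 7605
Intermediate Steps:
(7 + 6)²*(-70 + 115) = 13²*45 = 169*45 = 7605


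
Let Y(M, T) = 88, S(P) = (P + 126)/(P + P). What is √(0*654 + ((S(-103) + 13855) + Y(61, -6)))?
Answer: √591680410/206 ≈ 118.08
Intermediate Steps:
S(P) = (126 + P)/(2*P) (S(P) = (126 + P)/((2*P)) = (126 + P)*(1/(2*P)) = (126 + P)/(2*P))
√(0*654 + ((S(-103) + 13855) + Y(61, -6))) = √(0*654 + (((½)*(126 - 103)/(-103) + 13855) + 88)) = √(0 + (((½)*(-1/103)*23 + 13855) + 88)) = √(0 + ((-23/206 + 13855) + 88)) = √(0 + (2854107/206 + 88)) = √(0 + 2872235/206) = √(2872235/206) = √591680410/206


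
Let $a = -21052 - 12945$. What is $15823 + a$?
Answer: $-18174$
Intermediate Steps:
$a = -33997$
$15823 + a = 15823 - 33997 = -18174$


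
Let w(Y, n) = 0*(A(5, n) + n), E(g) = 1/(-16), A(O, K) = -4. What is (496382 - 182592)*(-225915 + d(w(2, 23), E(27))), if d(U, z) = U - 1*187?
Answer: -70948546580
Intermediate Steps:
E(g) = -1/16
w(Y, n) = 0 (w(Y, n) = 0*(-4 + n) = 0)
d(U, z) = -187 + U (d(U, z) = U - 187 = -187 + U)
(496382 - 182592)*(-225915 + d(w(2, 23), E(27))) = (496382 - 182592)*(-225915 + (-187 + 0)) = 313790*(-225915 - 187) = 313790*(-226102) = -70948546580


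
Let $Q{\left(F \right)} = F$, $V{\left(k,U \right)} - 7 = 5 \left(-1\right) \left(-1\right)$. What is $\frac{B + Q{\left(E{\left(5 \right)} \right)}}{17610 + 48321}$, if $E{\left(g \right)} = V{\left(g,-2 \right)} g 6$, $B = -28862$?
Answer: $- \frac{28502}{65931} \approx -0.4323$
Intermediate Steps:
$V{\left(k,U \right)} = 12$ ($V{\left(k,U \right)} = 7 + 5 \left(-1\right) \left(-1\right) = 7 - -5 = 7 + 5 = 12$)
$E{\left(g \right)} = 72 g$ ($E{\left(g \right)} = 12 g 6 = 72 g$)
$\frac{B + Q{\left(E{\left(5 \right)} \right)}}{17610 + 48321} = \frac{-28862 + 72 \cdot 5}{17610 + 48321} = \frac{-28862 + 360}{65931} = \left(-28502\right) \frac{1}{65931} = - \frac{28502}{65931}$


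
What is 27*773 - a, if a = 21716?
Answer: -845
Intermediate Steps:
27*773 - a = 27*773 - 1*21716 = 20871 - 21716 = -845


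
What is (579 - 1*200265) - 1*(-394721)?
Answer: 195035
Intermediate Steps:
(579 - 1*200265) - 1*(-394721) = (579 - 200265) + 394721 = -199686 + 394721 = 195035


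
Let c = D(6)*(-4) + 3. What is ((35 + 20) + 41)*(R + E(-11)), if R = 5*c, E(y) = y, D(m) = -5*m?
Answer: 57984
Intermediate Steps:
c = 123 (c = -5*6*(-4) + 3 = -30*(-4) + 3 = 120 + 3 = 123)
R = 615 (R = 5*123 = 615)
((35 + 20) + 41)*(R + E(-11)) = ((35 + 20) + 41)*(615 - 11) = (55 + 41)*604 = 96*604 = 57984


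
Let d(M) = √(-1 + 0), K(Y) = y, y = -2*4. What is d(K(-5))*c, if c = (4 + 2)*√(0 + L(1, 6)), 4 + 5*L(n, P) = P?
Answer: 6*I*√10/5 ≈ 3.7947*I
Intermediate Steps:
L(n, P) = -⅘ + P/5
y = -8
K(Y) = -8
d(M) = I (d(M) = √(-1) = I)
c = 6*√10/5 (c = (4 + 2)*√(0 + (-⅘ + (⅕)*6)) = 6*√(0 + (-⅘ + 6/5)) = 6*√(0 + ⅖) = 6*√(⅖) = 6*(√10/5) = 6*√10/5 ≈ 3.7947)
d(K(-5))*c = I*(6*√10/5) = 6*I*√10/5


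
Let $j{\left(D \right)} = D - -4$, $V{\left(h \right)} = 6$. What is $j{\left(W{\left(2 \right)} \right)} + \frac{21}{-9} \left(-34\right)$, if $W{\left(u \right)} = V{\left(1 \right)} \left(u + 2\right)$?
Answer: $\frac{322}{3} \approx 107.33$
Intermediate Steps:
$W{\left(u \right)} = 12 + 6 u$ ($W{\left(u \right)} = 6 \left(u + 2\right) = 6 \left(2 + u\right) = 12 + 6 u$)
$j{\left(D \right)} = 4 + D$ ($j{\left(D \right)} = D + 4 = 4 + D$)
$j{\left(W{\left(2 \right)} \right)} + \frac{21}{-9} \left(-34\right) = \left(4 + \left(12 + 6 \cdot 2\right)\right) + \frac{21}{-9} \left(-34\right) = \left(4 + \left(12 + 12\right)\right) + 21 \left(- \frac{1}{9}\right) \left(-34\right) = \left(4 + 24\right) - - \frac{238}{3} = 28 + \frac{238}{3} = \frac{322}{3}$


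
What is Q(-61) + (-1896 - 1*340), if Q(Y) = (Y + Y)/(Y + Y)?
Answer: -2235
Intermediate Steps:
Q(Y) = 1 (Q(Y) = (2*Y)/((2*Y)) = (2*Y)*(1/(2*Y)) = 1)
Q(-61) + (-1896 - 1*340) = 1 + (-1896 - 1*340) = 1 + (-1896 - 340) = 1 - 2236 = -2235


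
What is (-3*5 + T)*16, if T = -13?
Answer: -448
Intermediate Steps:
(-3*5 + T)*16 = (-3*5 - 13)*16 = (-15 - 13)*16 = -28*16 = -448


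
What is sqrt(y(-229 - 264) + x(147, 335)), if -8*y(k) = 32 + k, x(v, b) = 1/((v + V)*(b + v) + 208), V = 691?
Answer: sqrt(9411096854166)/404124 ≈ 7.5911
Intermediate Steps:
x(v, b) = 1/(208 + (691 + v)*(b + v)) (x(v, b) = 1/((v + 691)*(b + v) + 208) = 1/((691 + v)*(b + v) + 208) = 1/(208 + (691 + v)*(b + v)))
y(k) = -4 - k/8 (y(k) = -(32 + k)/8 = -4 - k/8)
sqrt(y(-229 - 264) + x(147, 335)) = sqrt((-4 - (-229 - 264)/8) + 1/(208 + 147**2 + 691*335 + 691*147 + 335*147)) = sqrt((-4 - 1/8*(-493)) + 1/(208 + 21609 + 231485 + 101577 + 49245)) = sqrt((-4 + 493/8) + 1/404124) = sqrt(461/8 + 1/404124) = sqrt(46575293/808248) = sqrt(9411096854166)/404124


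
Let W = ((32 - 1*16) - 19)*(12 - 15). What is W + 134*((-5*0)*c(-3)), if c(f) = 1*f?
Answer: 9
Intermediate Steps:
c(f) = f
W = 9 (W = ((32 - 16) - 19)*(-3) = (16 - 19)*(-3) = -3*(-3) = 9)
W + 134*((-5*0)*c(-3)) = 9 + 134*(-5*0*(-3)) = 9 + 134*(0*(-3)) = 9 + 134*0 = 9 + 0 = 9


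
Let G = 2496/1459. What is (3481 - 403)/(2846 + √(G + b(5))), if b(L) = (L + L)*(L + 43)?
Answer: 3195205623/2954195707 - 3078*√64088034/2954195707 ≈ 1.0732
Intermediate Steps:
G = 2496/1459 (G = 2496*(1/1459) = 2496/1459 ≈ 1.7108)
b(L) = 2*L*(43 + L) (b(L) = (2*L)*(43 + L) = 2*L*(43 + L))
(3481 - 403)/(2846 + √(G + b(5))) = (3481 - 403)/(2846 + √(2496/1459 + 2*5*(43 + 5))) = 3078/(2846 + √(2496/1459 + 2*5*48)) = 3078/(2846 + √(2496/1459 + 480)) = 3078/(2846 + √(702816/1459)) = 3078/(2846 + 4*√64088034/1459)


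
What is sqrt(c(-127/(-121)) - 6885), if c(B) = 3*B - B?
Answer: I*sqrt(832831)/11 ≈ 82.963*I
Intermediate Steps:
c(B) = 2*B
sqrt(c(-127/(-121)) - 6885) = sqrt(2*(-127/(-121)) - 6885) = sqrt(2*(-127*(-1/121)) - 6885) = sqrt(2*(127/121) - 6885) = sqrt(254/121 - 6885) = sqrt(-832831/121) = I*sqrt(832831)/11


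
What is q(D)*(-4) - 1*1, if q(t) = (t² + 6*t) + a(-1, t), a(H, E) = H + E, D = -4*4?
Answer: -573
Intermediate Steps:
D = -16
a(H, E) = E + H
q(t) = -1 + t² + 7*t (q(t) = (t² + 6*t) + (t - 1) = (t² + 6*t) + (-1 + t) = -1 + t² + 7*t)
q(D)*(-4) - 1*1 = (-1 + (-16)² + 7*(-16))*(-4) - 1*1 = (-1 + 256 - 112)*(-4) - 1 = 143*(-4) - 1 = -572 - 1 = -573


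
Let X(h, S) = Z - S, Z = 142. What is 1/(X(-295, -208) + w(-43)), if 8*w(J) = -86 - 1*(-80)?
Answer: 4/1397 ≈ 0.0028633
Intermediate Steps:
w(J) = -¾ (w(J) = (-86 - 1*(-80))/8 = (-86 + 80)/8 = (⅛)*(-6) = -¾)
X(h, S) = 142 - S
1/(X(-295, -208) + w(-43)) = 1/((142 - 1*(-208)) - ¾) = 1/((142 + 208) - ¾) = 1/(350 - ¾) = 1/(1397/4) = 4/1397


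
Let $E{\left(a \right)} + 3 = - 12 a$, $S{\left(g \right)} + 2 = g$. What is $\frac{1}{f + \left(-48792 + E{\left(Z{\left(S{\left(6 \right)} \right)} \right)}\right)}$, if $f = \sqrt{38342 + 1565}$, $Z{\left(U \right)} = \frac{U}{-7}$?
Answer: $- \frac{2390619}{116631905846} - \frac{49 \sqrt{39907}}{116631905846} \approx -2.0581 \cdot 10^{-5}$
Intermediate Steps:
$S{\left(g \right)} = -2 + g$
$Z{\left(U \right)} = - \frac{U}{7}$ ($Z{\left(U \right)} = U \left(- \frac{1}{7}\right) = - \frac{U}{7}$)
$f = \sqrt{39907} \approx 199.77$
$E{\left(a \right)} = -3 - 12 a$
$\frac{1}{f + \left(-48792 + E{\left(Z{\left(S{\left(6 \right)} \right)} \right)}\right)} = \frac{1}{\sqrt{39907} - \left(48795 + 12 \left(- \frac{1}{7}\right) \left(-2 + 6\right)\right)} = \frac{1}{\sqrt{39907} - \left(48795 + 12 \left(- \frac{1}{7}\right) 4\right)} = \frac{1}{\sqrt{39907} - \frac{341517}{7}} = \frac{1}{- \frac{341517}{7} + \sqrt{39907}}$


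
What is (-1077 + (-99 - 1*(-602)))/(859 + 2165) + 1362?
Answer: 294151/216 ≈ 1361.8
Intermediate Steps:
(-1077 + (-99 - 1*(-602)))/(859 + 2165) + 1362 = (-1077 + (-99 + 602))/3024 + 1362 = (-1077 + 503)*(1/3024) + 1362 = -574*1/3024 + 1362 = -41/216 + 1362 = 294151/216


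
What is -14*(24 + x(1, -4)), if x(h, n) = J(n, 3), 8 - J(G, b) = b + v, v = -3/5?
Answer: -2072/5 ≈ -414.40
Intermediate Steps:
v = -⅗ (v = -3*⅕ = -⅗ ≈ -0.60000)
J(G, b) = 43/5 - b (J(G, b) = 8 - (b - ⅗) = 8 - (-⅗ + b) = 8 + (⅗ - b) = 43/5 - b)
x(h, n) = 28/5 (x(h, n) = 43/5 - 1*3 = 43/5 - 3 = 28/5)
-14*(24 + x(1, -4)) = -14*(24 + 28/5) = -14*148/5 = -2072/5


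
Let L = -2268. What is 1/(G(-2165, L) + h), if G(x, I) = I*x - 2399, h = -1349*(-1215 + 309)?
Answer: 1/6130015 ≈ 1.6313e-7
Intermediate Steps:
h = 1222194 (h = -1349*(-906) = 1222194)
G(x, I) = -2399 + I*x
1/(G(-2165, L) + h) = 1/((-2399 - 2268*(-2165)) + 1222194) = 1/((-2399 + 4910220) + 1222194) = 1/(4907821 + 1222194) = 1/6130015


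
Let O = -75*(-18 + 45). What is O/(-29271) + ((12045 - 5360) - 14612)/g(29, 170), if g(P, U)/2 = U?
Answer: -77114239/3317380 ≈ -23.246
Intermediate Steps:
g(P, U) = 2*U
O = -2025 (O = -75*27 = -2025)
O/(-29271) + ((12045 - 5360) - 14612)/g(29, 170) = -2025/(-29271) + ((12045 - 5360) - 14612)/((2*170)) = -2025*(-1/29271) + (6685 - 14612)/340 = 675/9757 - 7927*1/340 = 675/9757 - 7927/340 = -77114239/3317380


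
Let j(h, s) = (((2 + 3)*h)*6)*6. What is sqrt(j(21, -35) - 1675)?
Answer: sqrt(2105) ≈ 45.880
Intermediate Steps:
j(h, s) = 180*h (j(h, s) = ((5*h)*6)*6 = (30*h)*6 = 180*h)
sqrt(j(21, -35) - 1675) = sqrt(180*21 - 1675) = sqrt(3780 - 1675) = sqrt(2105)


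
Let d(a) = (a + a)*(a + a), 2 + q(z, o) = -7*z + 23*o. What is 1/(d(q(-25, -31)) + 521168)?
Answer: 1/1687568 ≈ 5.9257e-7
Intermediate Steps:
q(z, o) = -2 - 7*z + 23*o (q(z, o) = -2 + (-7*z + 23*o) = -2 - 7*z + 23*o)
d(a) = 4*a**2 (d(a) = (2*a)*(2*a) = 4*a**2)
1/(d(q(-25, -31)) + 521168) = 1/(4*(-2 - 7*(-25) + 23*(-31))**2 + 521168) = 1/(4*(-2 + 175 - 713)**2 + 521168) = 1/(4*(-540)**2 + 521168) = 1/(4*291600 + 521168) = 1/(1166400 + 521168) = 1/1687568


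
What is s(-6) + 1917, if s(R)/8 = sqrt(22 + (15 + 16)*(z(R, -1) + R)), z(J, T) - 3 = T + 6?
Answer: 1917 + 16*sqrt(21) ≈ 1990.3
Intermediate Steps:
z(J, T) = 9 + T (z(J, T) = 3 + (T + 6) = 3 + (6 + T) = 9 + T)
s(R) = 8*sqrt(270 + 31*R) (s(R) = 8*sqrt(22 + (15 + 16)*((9 - 1) + R)) = 8*sqrt(22 + 31*(8 + R)) = 8*sqrt(22 + (248 + 31*R)) = 8*sqrt(270 + 31*R))
s(-6) + 1917 = 8*sqrt(270 + 31*(-6)) + 1917 = 8*sqrt(270 - 186) + 1917 = 8*sqrt(84) + 1917 = 8*(2*sqrt(21)) + 1917 = 16*sqrt(21) + 1917 = 1917 + 16*sqrt(21)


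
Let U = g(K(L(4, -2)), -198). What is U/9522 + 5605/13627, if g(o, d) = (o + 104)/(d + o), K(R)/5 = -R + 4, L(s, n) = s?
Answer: 2641500793/6422936553 ≈ 0.41126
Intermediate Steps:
K(R) = 20 - 5*R (K(R) = 5*(-R + 4) = 5*(4 - R) = 20 - 5*R)
g(o, d) = (104 + o)/(d + o)
U = -52/99 (U = (104 + (20 - 5*4))/(-198 + (20 - 5*4)) = (104 + (20 - 20))/(-198 + (20 - 20)) = (104 + 0)/(-198 + 0) = 104/(-198) = -1/198*104 = -52/99 ≈ -0.52525)
U/9522 + 5605/13627 = -52/99/9522 + 5605/13627 = -52/99*1/9522 + 5605*(1/13627) = -26/471339 + 5605/13627 = 2641500793/6422936553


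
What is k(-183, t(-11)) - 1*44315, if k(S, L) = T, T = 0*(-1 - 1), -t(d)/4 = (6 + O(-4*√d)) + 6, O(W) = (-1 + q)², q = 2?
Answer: -44315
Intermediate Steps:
O(W) = 1 (O(W) = (-1 + 2)² = 1² = 1)
t(d) = -52 (t(d) = -4*((6 + 1) + 6) = -4*(7 + 6) = -4*13 = -52)
T = 0 (T = 0*(-2) = 0)
k(S, L) = 0
k(-183, t(-11)) - 1*44315 = 0 - 1*44315 = 0 - 44315 = -44315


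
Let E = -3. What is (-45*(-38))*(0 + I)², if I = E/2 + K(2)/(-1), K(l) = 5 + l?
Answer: 247095/2 ≈ 1.2355e+5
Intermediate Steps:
I = -17/2 (I = -3/2 + (5 + 2)/(-1) = -3*½ + 7*(-1) = -3/2 - 7 = -17/2 ≈ -8.5000)
(-45*(-38))*(0 + I)² = (-45*(-38))*(0 - 17/2)² = 1710*(-17/2)² = 1710*(289/4) = 247095/2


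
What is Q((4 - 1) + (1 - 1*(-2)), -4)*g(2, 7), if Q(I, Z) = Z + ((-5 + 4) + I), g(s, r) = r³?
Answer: 343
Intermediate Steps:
Q(I, Z) = -1 + I + Z (Q(I, Z) = Z + (-1 + I) = -1 + I + Z)
Q((4 - 1) + (1 - 1*(-2)), -4)*g(2, 7) = (-1 + ((4 - 1) + (1 - 1*(-2))) - 4)*7³ = (-1 + (3 + (1 + 2)) - 4)*343 = (-1 + (3 + 3) - 4)*343 = (-1 + 6 - 4)*343 = 1*343 = 343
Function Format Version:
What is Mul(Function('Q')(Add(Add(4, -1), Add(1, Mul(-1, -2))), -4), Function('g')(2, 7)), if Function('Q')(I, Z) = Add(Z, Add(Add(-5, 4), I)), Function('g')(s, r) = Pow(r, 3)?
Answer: 343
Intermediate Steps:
Function('Q')(I, Z) = Add(-1, I, Z) (Function('Q')(I, Z) = Add(Z, Add(-1, I)) = Add(-1, I, Z))
Mul(Function('Q')(Add(Add(4, -1), Add(1, Mul(-1, -2))), -4), Function('g')(2, 7)) = Mul(Add(-1, Add(Add(4, -1), Add(1, Mul(-1, -2))), -4), Pow(7, 3)) = Mul(Add(-1, Add(3, Add(1, 2)), -4), 343) = Mul(Add(-1, Add(3, 3), -4), 343) = Mul(Add(-1, 6, -4), 343) = Mul(1, 343) = 343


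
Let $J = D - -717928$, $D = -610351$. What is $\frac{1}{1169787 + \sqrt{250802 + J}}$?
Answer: $\frac{1169787}{1368401266990} - \frac{\sqrt{358379}}{1368401266990} \approx 8.5442 \cdot 10^{-7}$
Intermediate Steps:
$J = 107577$ ($J = -610351 - -717928 = -610351 + 717928 = 107577$)
$\frac{1}{1169787 + \sqrt{250802 + J}} = \frac{1}{1169787 + \sqrt{250802 + 107577}} = \frac{1}{1169787 + \sqrt{358379}}$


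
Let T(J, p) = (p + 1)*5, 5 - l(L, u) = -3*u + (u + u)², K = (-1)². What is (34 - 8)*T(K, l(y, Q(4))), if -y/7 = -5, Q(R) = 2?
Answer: -520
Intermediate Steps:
y = 35 (y = -7*(-5) = 35)
K = 1
l(L, u) = 5 - 4*u² + 3*u (l(L, u) = 5 - (-3*u + (u + u)²) = 5 - (-3*u + (2*u)²) = 5 - (-3*u + 4*u²) = 5 + (-4*u² + 3*u) = 5 - 4*u² + 3*u)
T(J, p) = 5 + 5*p (T(J, p) = (1 + p)*5 = 5 + 5*p)
(34 - 8)*T(K, l(y, Q(4))) = (34 - 8)*(5 + 5*(5 - 4*2² + 3*2)) = 26*(5 + 5*(5 - 4*4 + 6)) = 26*(5 + 5*(5 - 16 + 6)) = 26*(5 + 5*(-5)) = 26*(5 - 25) = 26*(-20) = -520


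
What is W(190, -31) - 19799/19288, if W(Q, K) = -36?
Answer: -714167/19288 ≈ -37.026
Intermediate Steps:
W(190, -31) - 19799/19288 = -36 - 19799/19288 = -714167/19288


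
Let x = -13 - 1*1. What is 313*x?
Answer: -4382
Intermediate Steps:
x = -14 (x = -13 - 1 = -14)
313*x = 313*(-14) = -4382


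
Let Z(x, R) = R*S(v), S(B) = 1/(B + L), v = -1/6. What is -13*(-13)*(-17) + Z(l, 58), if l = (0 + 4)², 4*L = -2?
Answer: -2960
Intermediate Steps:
L = -½ (L = (¼)*(-2) = -½ ≈ -0.50000)
v = -⅙ (v = -1*⅙ = -⅙ ≈ -0.16667)
S(B) = 1/(-½ + B) (S(B) = 1/(B - ½) = 1/(-½ + B))
l = 16 (l = 4² = 16)
Z(x, R) = -3*R/2 (Z(x, R) = R*(2/(-1 + 2*(-⅙))) = R*(2/(-1 - ⅓)) = R*(2/(-4/3)) = R*(2*(-¾)) = R*(-3/2) = -3*R/2)
-13*(-13)*(-17) + Z(l, 58) = -13*(-13)*(-17) - 3/2*58 = 169*(-17) - 87 = -2873 - 87 = -2960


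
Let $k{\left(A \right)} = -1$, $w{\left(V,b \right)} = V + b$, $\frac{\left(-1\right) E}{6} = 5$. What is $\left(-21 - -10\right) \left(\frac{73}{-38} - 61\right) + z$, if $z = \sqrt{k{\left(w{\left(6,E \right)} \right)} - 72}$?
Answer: $\frac{26301}{38} + i \sqrt{73} \approx 692.13 + 8.544 i$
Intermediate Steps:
$E = -30$ ($E = \left(-6\right) 5 = -30$)
$z = i \sqrt{73}$ ($z = \sqrt{-1 - 72} = \sqrt{-73} = i \sqrt{73} \approx 8.544 i$)
$\left(-21 - -10\right) \left(\frac{73}{-38} - 61\right) + z = \left(-21 - -10\right) \left(\frac{73}{-38} - 61\right) + i \sqrt{73} = \left(-21 + 10\right) \left(73 \left(- \frac{1}{38}\right) - 61\right) + i \sqrt{73} = - 11 \left(- \frac{73}{38} - 61\right) + i \sqrt{73} = \left(-11\right) \left(- \frac{2391}{38}\right) + i \sqrt{73} = \frac{26301}{38} + i \sqrt{73}$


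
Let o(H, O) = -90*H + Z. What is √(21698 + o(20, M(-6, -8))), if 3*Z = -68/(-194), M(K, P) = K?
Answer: 4*√105312027/291 ≈ 141.06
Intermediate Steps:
Z = 34/291 (Z = (-68/(-194))/3 = (-68*(-1/194))/3 = (⅓)*(34/97) = 34/291 ≈ 0.11684)
o(H, O) = 34/291 - 90*H (o(H, O) = -90*H + 34/291 = 34/291 - 90*H)
√(21698 + o(20, M(-6, -8))) = √(21698 + (34/291 - 90*20)) = √(21698 + (34/291 - 1800)) = √(21698 - 523766/291) = √(5790352/291) = 4*√105312027/291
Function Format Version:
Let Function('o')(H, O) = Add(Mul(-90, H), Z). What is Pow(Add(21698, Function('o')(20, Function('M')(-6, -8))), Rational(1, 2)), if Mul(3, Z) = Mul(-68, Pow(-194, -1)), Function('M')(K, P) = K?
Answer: Mul(Rational(4, 291), Pow(105312027, Rational(1, 2))) ≈ 141.06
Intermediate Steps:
Z = Rational(34, 291) (Z = Mul(Rational(1, 3), Mul(-68, Pow(-194, -1))) = Mul(Rational(1, 3), Mul(-68, Rational(-1, 194))) = Mul(Rational(1, 3), Rational(34, 97)) = Rational(34, 291) ≈ 0.11684)
Function('o')(H, O) = Add(Rational(34, 291), Mul(-90, H)) (Function('o')(H, O) = Add(Mul(-90, H), Rational(34, 291)) = Add(Rational(34, 291), Mul(-90, H)))
Pow(Add(21698, Function('o')(20, Function('M')(-6, -8))), Rational(1, 2)) = Pow(Add(21698, Add(Rational(34, 291), Mul(-90, 20))), Rational(1, 2)) = Pow(Add(21698, Add(Rational(34, 291), -1800)), Rational(1, 2)) = Pow(Add(21698, Rational(-523766, 291)), Rational(1, 2)) = Pow(Rational(5790352, 291), Rational(1, 2)) = Mul(Rational(4, 291), Pow(105312027, Rational(1, 2)))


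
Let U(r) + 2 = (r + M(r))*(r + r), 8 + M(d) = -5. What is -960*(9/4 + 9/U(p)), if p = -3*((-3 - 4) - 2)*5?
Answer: -35577360/16469 ≈ -2160.3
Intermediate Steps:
M(d) = -13 (M(d) = -8 - 5 = -13)
p = 135 (p = -3*(-7 - 2)*5 = -3*(-9)*5 = 27*5 = 135)
U(r) = -2 + 2*r*(-13 + r) (U(r) = -2 + (r - 13)*(r + r) = -2 + (-13 + r)*(2*r) = -2 + 2*r*(-13 + r))
-960*(9/4 + 9/U(p)) = -960*(9/4 + 9/(-2 - 26*135 + 2*135**2)) = -960*(9*(1/4) + 9/(-2 - 3510 + 2*18225)) = -960*(9/4 + 9/(-2 - 3510 + 36450)) = -960*(9/4 + 9/32938) = -960*148239/65876 = -35577360/16469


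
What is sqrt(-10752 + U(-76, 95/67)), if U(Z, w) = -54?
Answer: I*sqrt(10806) ≈ 103.95*I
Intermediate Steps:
sqrt(-10752 + U(-76, 95/67)) = sqrt(-10752 - 54) = sqrt(-10806) = I*sqrt(10806)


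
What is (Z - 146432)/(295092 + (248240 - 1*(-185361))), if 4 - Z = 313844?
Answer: -460272/728693 ≈ -0.63164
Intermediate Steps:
Z = -313840 (Z = 4 - 1*313844 = 4 - 313844 = -313840)
(Z - 146432)/(295092 + (248240 - 1*(-185361))) = (-313840 - 146432)/(295092 + (248240 - 1*(-185361))) = -460272/(295092 + (248240 + 185361)) = -460272/(295092 + 433601) = -460272/728693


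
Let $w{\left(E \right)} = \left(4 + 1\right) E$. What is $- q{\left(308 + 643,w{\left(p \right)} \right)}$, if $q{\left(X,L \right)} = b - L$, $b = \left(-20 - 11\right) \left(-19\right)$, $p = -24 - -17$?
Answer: $-624$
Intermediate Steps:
$p = -7$ ($p = -24 + 17 = -7$)
$w{\left(E \right)} = 5 E$
$b = 589$ ($b = \left(-31\right) \left(-19\right) = 589$)
$q{\left(X,L \right)} = 589 - L$
$- q{\left(308 + 643,w{\left(p \right)} \right)} = - (589 - 5 \left(-7\right)) = - (589 - -35) = - (589 + 35) = \left(-1\right) 624 = -624$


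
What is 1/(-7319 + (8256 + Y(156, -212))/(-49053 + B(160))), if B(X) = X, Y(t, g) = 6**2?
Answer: -48893/357856159 ≈ -0.00013663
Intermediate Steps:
Y(t, g) = 36
1/(-7319 + (8256 + Y(156, -212))/(-49053 + B(160))) = 1/(-7319 + (8256 + 36)/(-49053 + 160)) = 1/(-7319 + 8292/(-48893)) = 1/(-7319 + 8292*(-1/48893)) = 1/(-7319 - 8292/48893) = 1/(-357856159/48893) = -48893/357856159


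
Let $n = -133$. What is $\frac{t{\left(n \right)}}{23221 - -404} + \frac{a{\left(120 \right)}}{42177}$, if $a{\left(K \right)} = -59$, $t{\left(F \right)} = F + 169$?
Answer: $\frac{1537}{12301625} \approx 0.00012494$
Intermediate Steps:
$t{\left(F \right)} = 169 + F$
$\frac{t{\left(n \right)}}{23221 - -404} + \frac{a{\left(120 \right)}}{42177} = \frac{169 - 133}{23221 - -404} - \frac{59}{42177} = \frac{36}{23221 + 404} - \frac{59}{42177} = \frac{36}{23625} - \frac{59}{42177} = 36 \cdot \frac{1}{23625} - \frac{59}{42177} = \frac{4}{2625} - \frac{59}{42177} = \frac{1537}{12301625}$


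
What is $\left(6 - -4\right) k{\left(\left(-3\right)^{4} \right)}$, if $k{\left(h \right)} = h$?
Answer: $810$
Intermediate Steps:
$\left(6 - -4\right) k{\left(\left(-3\right)^{4} \right)} = \left(6 - -4\right) \left(-3\right)^{4} = \left(6 + 4\right) 81 = 10 \cdot 81 = 810$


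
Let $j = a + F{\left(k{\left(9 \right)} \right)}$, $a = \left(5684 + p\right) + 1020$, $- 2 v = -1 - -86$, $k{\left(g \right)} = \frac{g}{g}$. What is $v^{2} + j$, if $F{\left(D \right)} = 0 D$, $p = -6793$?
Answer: $\frac{6869}{4} \approx 1717.3$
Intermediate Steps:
$k{\left(g \right)} = 1$
$v = - \frac{85}{2}$ ($v = - \frac{-1 - -86}{2} = - \frac{-1 + 86}{2} = \left(- \frac{1}{2}\right) 85 = - \frac{85}{2} \approx -42.5$)
$a = -89$ ($a = \left(5684 - 6793\right) + 1020 = -1109 + 1020 = -89$)
$F{\left(D \right)} = 0$
$j = -89$ ($j = -89 + 0 = -89$)
$v^{2} + j = \left(- \frac{85}{2}\right)^{2} - 89 = \frac{7225}{4} - 89 = \frac{6869}{4}$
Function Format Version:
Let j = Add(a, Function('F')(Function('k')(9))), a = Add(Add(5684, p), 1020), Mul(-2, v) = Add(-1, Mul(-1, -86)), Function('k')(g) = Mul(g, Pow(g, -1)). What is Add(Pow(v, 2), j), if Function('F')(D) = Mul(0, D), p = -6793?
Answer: Rational(6869, 4) ≈ 1717.3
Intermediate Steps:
Function('k')(g) = 1
v = Rational(-85, 2) (v = Mul(Rational(-1, 2), Add(-1, Mul(-1, -86))) = Mul(Rational(-1, 2), Add(-1, 86)) = Mul(Rational(-1, 2), 85) = Rational(-85, 2) ≈ -42.500)
a = -89 (a = Add(Add(5684, -6793), 1020) = Add(-1109, 1020) = -89)
Function('F')(D) = 0
j = -89 (j = Add(-89, 0) = -89)
Add(Pow(v, 2), j) = Add(Pow(Rational(-85, 2), 2), -89) = Add(Rational(7225, 4), -89) = Rational(6869, 4)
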